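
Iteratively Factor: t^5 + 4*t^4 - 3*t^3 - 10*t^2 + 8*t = (t - 1)*(t^4 + 5*t^3 + 2*t^2 - 8*t) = t*(t - 1)*(t^3 + 5*t^2 + 2*t - 8) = t*(t - 1)*(t + 2)*(t^2 + 3*t - 4) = t*(t - 1)*(t + 2)*(t + 4)*(t - 1)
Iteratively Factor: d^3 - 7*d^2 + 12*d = (d - 3)*(d^2 - 4*d) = (d - 4)*(d - 3)*(d)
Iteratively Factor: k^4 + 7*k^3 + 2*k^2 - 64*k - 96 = (k - 3)*(k^3 + 10*k^2 + 32*k + 32) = (k - 3)*(k + 4)*(k^2 + 6*k + 8) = (k - 3)*(k + 2)*(k + 4)*(k + 4)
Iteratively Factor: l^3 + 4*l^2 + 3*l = (l + 1)*(l^2 + 3*l) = (l + 1)*(l + 3)*(l)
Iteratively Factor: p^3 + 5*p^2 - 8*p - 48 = (p - 3)*(p^2 + 8*p + 16) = (p - 3)*(p + 4)*(p + 4)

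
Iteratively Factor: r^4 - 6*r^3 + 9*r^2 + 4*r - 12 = (r - 3)*(r^3 - 3*r^2 + 4) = (r - 3)*(r + 1)*(r^2 - 4*r + 4) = (r - 3)*(r - 2)*(r + 1)*(r - 2)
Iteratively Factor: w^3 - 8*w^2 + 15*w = (w - 3)*(w^2 - 5*w) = w*(w - 3)*(w - 5)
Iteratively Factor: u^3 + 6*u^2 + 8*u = (u)*(u^2 + 6*u + 8) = u*(u + 4)*(u + 2)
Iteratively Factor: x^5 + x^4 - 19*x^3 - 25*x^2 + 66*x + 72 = (x + 3)*(x^4 - 2*x^3 - 13*x^2 + 14*x + 24) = (x + 1)*(x + 3)*(x^3 - 3*x^2 - 10*x + 24) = (x - 2)*(x + 1)*(x + 3)*(x^2 - x - 12) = (x - 2)*(x + 1)*(x + 3)^2*(x - 4)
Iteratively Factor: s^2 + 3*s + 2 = (s + 1)*(s + 2)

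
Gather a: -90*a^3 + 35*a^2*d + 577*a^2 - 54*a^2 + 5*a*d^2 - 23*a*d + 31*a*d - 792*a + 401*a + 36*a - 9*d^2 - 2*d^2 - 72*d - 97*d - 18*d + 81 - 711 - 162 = -90*a^3 + a^2*(35*d + 523) + a*(5*d^2 + 8*d - 355) - 11*d^2 - 187*d - 792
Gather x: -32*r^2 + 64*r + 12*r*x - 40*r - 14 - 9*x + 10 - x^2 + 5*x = -32*r^2 + 24*r - x^2 + x*(12*r - 4) - 4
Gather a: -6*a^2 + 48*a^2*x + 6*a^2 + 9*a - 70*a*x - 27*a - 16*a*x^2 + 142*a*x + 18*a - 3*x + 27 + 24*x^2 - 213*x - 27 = 48*a^2*x + a*(-16*x^2 + 72*x) + 24*x^2 - 216*x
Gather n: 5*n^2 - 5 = 5*n^2 - 5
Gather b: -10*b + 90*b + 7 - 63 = 80*b - 56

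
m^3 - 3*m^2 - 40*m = m*(m - 8)*(m + 5)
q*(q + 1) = q^2 + q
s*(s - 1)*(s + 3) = s^3 + 2*s^2 - 3*s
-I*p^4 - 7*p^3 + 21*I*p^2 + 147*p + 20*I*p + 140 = (p - 5)*(p + 4)*(p - 7*I)*(-I*p - I)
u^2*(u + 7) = u^3 + 7*u^2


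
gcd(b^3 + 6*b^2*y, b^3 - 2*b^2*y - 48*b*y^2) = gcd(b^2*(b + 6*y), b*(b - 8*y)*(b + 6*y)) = b^2 + 6*b*y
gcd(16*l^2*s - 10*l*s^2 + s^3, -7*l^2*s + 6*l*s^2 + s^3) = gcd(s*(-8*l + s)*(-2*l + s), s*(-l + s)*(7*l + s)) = s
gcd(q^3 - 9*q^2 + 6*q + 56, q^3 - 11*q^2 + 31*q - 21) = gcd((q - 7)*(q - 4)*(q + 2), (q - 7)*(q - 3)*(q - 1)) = q - 7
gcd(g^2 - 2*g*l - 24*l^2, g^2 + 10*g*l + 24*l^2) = g + 4*l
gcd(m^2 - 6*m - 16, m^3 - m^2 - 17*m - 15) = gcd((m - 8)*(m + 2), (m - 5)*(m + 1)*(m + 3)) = 1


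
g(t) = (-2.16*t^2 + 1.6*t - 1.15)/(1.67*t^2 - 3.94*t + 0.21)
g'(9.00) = 0.05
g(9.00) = -1.62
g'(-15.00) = 0.01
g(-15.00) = -1.17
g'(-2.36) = 0.06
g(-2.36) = -0.90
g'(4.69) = 0.40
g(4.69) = -2.23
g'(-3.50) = 0.05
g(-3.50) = -0.96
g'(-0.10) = -11.50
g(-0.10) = -2.15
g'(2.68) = 16.84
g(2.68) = -7.52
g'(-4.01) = 0.04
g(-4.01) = -0.99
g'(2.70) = 15.18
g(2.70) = -7.20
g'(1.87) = 12.50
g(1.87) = 4.33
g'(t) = (1.6 - 4.32*t)/(1.67*t^2 - 3.94*t + 0.21) + (3.94 - 3.34*t)*(-2.16*t^2 + 1.6*t - 1.15)/(1.67*t^2 - 3.94*t + 0.21)^2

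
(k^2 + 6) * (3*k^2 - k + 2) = 3*k^4 - k^3 + 20*k^2 - 6*k + 12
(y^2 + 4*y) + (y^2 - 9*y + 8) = 2*y^2 - 5*y + 8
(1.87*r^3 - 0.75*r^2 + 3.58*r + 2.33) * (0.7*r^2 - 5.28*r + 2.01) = 1.309*r^5 - 10.3986*r^4 + 10.2247*r^3 - 18.7789*r^2 - 5.1066*r + 4.6833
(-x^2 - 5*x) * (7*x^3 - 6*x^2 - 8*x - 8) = -7*x^5 - 29*x^4 + 38*x^3 + 48*x^2 + 40*x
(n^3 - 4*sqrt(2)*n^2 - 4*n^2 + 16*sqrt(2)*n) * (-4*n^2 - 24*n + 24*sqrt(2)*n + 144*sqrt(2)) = -4*n^5 - 8*n^4 + 40*sqrt(2)*n^4 - 96*n^3 + 80*sqrt(2)*n^3 - 960*sqrt(2)*n^2 - 384*n^2 + 4608*n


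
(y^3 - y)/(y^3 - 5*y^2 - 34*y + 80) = (y^3 - y)/(y^3 - 5*y^2 - 34*y + 80)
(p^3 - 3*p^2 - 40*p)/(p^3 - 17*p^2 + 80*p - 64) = p*(p + 5)/(p^2 - 9*p + 8)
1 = 1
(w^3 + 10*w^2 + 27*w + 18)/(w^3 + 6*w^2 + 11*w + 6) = (w + 6)/(w + 2)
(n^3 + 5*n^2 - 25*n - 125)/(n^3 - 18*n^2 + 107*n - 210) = (n^2 + 10*n + 25)/(n^2 - 13*n + 42)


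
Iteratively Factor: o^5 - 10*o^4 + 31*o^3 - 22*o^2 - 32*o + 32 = (o - 1)*(o^4 - 9*o^3 + 22*o^2 - 32) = (o - 1)*(o + 1)*(o^3 - 10*o^2 + 32*o - 32) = (o - 4)*(o - 1)*(o + 1)*(o^2 - 6*o + 8) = (o - 4)^2*(o - 1)*(o + 1)*(o - 2)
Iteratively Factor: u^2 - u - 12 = (u - 4)*(u + 3)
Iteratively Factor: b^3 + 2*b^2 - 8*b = (b)*(b^2 + 2*b - 8) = b*(b + 4)*(b - 2)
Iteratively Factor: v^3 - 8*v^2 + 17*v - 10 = (v - 5)*(v^2 - 3*v + 2) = (v - 5)*(v - 1)*(v - 2)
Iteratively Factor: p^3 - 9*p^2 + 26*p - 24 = (p - 4)*(p^2 - 5*p + 6) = (p - 4)*(p - 3)*(p - 2)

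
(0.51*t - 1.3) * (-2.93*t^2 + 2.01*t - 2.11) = -1.4943*t^3 + 4.8341*t^2 - 3.6891*t + 2.743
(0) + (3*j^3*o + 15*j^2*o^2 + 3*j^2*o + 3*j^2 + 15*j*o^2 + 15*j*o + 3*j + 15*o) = 3*j^3*o + 15*j^2*o^2 + 3*j^2*o + 3*j^2 + 15*j*o^2 + 15*j*o + 3*j + 15*o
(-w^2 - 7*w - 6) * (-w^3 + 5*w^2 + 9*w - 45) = w^5 + 2*w^4 - 38*w^3 - 48*w^2 + 261*w + 270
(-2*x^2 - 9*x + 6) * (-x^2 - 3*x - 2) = 2*x^4 + 15*x^3 + 25*x^2 - 12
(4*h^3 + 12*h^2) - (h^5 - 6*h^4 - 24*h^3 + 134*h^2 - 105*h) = -h^5 + 6*h^4 + 28*h^3 - 122*h^2 + 105*h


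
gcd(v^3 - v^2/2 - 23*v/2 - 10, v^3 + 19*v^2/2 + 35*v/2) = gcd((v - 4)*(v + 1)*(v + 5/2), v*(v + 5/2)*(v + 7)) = v + 5/2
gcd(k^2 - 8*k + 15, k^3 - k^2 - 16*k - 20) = k - 5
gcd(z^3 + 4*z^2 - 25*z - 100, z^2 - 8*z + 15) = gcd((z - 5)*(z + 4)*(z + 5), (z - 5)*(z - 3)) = z - 5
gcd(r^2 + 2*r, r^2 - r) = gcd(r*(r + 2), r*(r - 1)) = r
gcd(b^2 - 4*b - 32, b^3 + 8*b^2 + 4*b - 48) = b + 4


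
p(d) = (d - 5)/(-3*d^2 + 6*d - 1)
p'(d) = (d - 5)*(6*d - 6)/(-3*d^2 + 6*d - 1)^2 + 1/(-3*d^2 + 6*d - 1)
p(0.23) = -21.55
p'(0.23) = 454.50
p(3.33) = 0.12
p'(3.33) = -0.18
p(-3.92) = 0.13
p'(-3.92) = 0.04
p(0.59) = -2.95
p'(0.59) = 5.52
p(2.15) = 1.45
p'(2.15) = -5.59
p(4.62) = 0.01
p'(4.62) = -0.03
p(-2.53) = 0.21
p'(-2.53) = 0.10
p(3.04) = 0.19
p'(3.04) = -0.31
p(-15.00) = 0.03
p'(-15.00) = 0.00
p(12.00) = -0.02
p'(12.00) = 0.00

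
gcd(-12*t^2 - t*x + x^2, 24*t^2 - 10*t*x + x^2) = -4*t + x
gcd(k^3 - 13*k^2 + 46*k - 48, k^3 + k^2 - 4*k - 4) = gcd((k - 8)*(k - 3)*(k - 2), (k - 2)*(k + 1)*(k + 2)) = k - 2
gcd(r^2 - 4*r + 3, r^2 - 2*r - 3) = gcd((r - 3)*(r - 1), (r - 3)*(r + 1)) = r - 3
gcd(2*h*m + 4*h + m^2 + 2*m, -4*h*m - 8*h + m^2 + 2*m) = m + 2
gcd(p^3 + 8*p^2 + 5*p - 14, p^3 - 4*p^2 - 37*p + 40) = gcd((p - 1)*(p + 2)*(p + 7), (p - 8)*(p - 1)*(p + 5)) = p - 1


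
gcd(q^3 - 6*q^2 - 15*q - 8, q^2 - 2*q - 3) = q + 1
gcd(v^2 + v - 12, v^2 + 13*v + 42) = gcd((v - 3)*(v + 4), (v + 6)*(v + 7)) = 1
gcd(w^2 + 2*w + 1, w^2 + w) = w + 1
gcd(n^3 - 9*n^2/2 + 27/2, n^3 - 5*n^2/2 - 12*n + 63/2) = n^2 - 6*n + 9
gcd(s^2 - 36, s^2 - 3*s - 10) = 1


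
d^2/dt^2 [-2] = 0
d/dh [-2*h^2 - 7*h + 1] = -4*h - 7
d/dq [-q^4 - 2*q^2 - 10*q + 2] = -4*q^3 - 4*q - 10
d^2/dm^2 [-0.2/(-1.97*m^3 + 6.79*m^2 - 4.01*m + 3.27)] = ((2.716 - 2.364*m)*(1.97*m^3 - 6.79*m^2 + 4.01*m - 3.27) + 0.2*(5.91*m^2 - 13.58*m + 4.01)*(11.82*m^2 - 27.16*m + 8.02))/(1.97*m^3 - 6.79*m^2 + 4.01*m - 3.27)^3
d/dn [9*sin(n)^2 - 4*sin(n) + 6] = 2*(9*sin(n) - 2)*cos(n)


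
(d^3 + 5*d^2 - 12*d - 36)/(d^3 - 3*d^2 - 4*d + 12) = (d + 6)/(d - 2)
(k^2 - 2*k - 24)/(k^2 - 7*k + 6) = (k + 4)/(k - 1)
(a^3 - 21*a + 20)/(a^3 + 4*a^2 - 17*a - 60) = (a - 1)/(a + 3)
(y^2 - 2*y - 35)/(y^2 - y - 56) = (-y^2 + 2*y + 35)/(-y^2 + y + 56)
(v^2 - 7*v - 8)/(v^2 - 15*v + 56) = (v + 1)/(v - 7)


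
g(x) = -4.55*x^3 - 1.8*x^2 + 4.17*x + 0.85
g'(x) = -13.65*x^2 - 3.6*x + 4.17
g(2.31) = -55.21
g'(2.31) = -76.98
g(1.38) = -8.78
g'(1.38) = -26.79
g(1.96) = -32.15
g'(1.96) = -55.32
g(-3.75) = 199.84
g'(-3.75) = -174.28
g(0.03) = 0.97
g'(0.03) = 4.05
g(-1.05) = -0.25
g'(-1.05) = -7.10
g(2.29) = -53.68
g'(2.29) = -75.66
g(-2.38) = 42.07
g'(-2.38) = -64.58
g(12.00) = -8070.71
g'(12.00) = -2004.63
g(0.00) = 0.85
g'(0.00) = 4.17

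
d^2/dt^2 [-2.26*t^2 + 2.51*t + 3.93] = -4.52000000000000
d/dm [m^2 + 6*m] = 2*m + 6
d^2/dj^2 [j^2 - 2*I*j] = 2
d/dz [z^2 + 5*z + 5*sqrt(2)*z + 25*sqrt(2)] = 2*z + 5 + 5*sqrt(2)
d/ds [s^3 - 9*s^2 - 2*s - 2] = 3*s^2 - 18*s - 2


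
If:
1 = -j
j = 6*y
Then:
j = -1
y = -1/6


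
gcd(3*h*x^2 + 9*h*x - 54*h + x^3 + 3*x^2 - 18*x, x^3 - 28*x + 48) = x + 6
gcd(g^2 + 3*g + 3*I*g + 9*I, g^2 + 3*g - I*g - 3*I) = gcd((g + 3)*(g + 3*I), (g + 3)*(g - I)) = g + 3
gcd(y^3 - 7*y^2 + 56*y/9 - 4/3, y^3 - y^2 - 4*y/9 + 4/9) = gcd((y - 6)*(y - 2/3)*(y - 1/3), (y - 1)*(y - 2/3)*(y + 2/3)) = y - 2/3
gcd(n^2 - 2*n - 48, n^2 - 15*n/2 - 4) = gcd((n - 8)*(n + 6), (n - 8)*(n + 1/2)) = n - 8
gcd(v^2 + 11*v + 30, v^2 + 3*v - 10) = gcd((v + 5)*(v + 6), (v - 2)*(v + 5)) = v + 5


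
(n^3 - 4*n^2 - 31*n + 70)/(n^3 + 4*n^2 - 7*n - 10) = (n - 7)/(n + 1)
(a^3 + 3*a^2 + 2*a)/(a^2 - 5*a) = (a^2 + 3*a + 2)/(a - 5)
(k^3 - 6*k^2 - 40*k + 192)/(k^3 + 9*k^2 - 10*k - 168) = (k - 8)/(k + 7)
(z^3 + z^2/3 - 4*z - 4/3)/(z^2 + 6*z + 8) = (3*z^2 - 5*z - 2)/(3*(z + 4))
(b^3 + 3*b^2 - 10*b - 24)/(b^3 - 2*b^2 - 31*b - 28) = (b^2 - b - 6)/(b^2 - 6*b - 7)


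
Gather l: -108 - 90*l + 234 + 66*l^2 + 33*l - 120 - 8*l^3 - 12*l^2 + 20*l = -8*l^3 + 54*l^2 - 37*l + 6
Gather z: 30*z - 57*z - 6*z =-33*z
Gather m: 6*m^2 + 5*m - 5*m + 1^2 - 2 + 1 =6*m^2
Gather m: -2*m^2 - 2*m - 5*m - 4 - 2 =-2*m^2 - 7*m - 6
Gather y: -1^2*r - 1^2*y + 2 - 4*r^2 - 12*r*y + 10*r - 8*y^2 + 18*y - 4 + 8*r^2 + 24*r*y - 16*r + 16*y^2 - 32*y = 4*r^2 - 7*r + 8*y^2 + y*(12*r - 15) - 2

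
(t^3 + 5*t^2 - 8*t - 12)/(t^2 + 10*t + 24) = (t^2 - t - 2)/(t + 4)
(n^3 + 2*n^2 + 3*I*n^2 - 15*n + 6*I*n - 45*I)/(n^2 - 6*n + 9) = (n^2 + n*(5 + 3*I) + 15*I)/(n - 3)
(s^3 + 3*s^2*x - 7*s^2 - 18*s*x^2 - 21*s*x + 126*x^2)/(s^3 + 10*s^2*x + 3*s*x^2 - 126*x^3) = (s - 7)/(s + 7*x)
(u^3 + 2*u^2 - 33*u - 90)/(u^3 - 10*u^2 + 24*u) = (u^2 + 8*u + 15)/(u*(u - 4))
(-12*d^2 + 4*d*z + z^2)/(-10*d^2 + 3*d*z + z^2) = (6*d + z)/(5*d + z)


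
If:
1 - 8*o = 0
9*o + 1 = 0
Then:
No Solution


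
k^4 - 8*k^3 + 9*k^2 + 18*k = k*(k - 6)*(k - 3)*(k + 1)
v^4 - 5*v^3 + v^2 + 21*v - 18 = (v - 3)^2*(v - 1)*(v + 2)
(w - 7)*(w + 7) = w^2 - 49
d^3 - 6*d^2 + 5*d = d*(d - 5)*(d - 1)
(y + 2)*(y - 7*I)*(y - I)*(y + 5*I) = y^4 + 2*y^3 - 3*I*y^3 + 33*y^2 - 6*I*y^2 + 66*y - 35*I*y - 70*I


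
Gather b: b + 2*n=b + 2*n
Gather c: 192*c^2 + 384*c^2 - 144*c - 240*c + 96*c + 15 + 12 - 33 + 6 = 576*c^2 - 288*c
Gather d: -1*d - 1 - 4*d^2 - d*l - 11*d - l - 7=-4*d^2 + d*(-l - 12) - l - 8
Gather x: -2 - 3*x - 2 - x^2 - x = -x^2 - 4*x - 4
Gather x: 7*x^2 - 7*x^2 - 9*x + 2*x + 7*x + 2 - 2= 0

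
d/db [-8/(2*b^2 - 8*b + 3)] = 32*(b - 2)/(2*b^2 - 8*b + 3)^2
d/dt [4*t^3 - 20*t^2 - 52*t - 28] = 12*t^2 - 40*t - 52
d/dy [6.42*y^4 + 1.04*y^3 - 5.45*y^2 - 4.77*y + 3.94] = 25.68*y^3 + 3.12*y^2 - 10.9*y - 4.77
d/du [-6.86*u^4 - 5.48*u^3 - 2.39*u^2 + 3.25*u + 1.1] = -27.44*u^3 - 16.44*u^2 - 4.78*u + 3.25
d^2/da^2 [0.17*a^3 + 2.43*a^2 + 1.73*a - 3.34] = 1.02*a + 4.86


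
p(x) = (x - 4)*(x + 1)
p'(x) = 2*x - 3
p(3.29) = -3.05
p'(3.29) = 3.58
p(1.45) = -6.25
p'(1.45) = -0.10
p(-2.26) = 7.89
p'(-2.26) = -7.52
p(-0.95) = -0.25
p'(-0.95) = -4.90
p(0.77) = -5.72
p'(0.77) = -1.46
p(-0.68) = -1.50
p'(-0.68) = -4.36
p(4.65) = 3.67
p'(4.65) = 6.30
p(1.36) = -6.23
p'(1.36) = -0.28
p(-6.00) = 50.00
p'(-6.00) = -15.00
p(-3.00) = 14.00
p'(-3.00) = -9.00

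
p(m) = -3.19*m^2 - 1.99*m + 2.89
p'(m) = -6.38*m - 1.99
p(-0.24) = 3.18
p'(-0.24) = -0.46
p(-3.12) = -21.95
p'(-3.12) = 17.92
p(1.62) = -8.71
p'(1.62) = -12.33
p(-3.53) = -29.84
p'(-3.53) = 20.53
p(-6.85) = -133.16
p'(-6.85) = 41.71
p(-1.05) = 1.46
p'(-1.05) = 4.71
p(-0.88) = 2.17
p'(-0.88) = 3.62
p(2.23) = -17.41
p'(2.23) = -16.22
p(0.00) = 2.89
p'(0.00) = -1.99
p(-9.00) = -237.59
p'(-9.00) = 55.43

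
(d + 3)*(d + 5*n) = d^2 + 5*d*n + 3*d + 15*n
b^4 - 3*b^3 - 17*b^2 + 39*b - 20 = (b - 5)*(b - 1)^2*(b + 4)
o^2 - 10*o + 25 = (o - 5)^2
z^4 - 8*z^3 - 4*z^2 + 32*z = z*(z - 8)*(z - 2)*(z + 2)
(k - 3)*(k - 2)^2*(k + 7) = k^4 - 33*k^2 + 100*k - 84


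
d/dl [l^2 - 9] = 2*l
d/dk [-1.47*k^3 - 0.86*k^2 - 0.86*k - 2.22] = -4.41*k^2 - 1.72*k - 0.86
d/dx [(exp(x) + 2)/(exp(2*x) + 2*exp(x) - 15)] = (-2*(exp(x) + 1)*(exp(x) + 2) + exp(2*x) + 2*exp(x) - 15)*exp(x)/(exp(2*x) + 2*exp(x) - 15)^2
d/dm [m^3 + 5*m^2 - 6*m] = 3*m^2 + 10*m - 6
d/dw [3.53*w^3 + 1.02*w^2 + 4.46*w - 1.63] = 10.59*w^2 + 2.04*w + 4.46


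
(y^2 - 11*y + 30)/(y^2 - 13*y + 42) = (y - 5)/(y - 7)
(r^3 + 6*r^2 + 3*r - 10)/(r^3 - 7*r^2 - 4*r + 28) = (r^2 + 4*r - 5)/(r^2 - 9*r + 14)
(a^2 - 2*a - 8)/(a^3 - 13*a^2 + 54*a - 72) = (a + 2)/(a^2 - 9*a + 18)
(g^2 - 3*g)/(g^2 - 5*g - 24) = g*(3 - g)/(-g^2 + 5*g + 24)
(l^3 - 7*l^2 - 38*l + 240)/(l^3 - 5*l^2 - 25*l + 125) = (l^2 - 2*l - 48)/(l^2 - 25)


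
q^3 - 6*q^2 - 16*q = q*(q - 8)*(q + 2)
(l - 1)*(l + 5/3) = l^2 + 2*l/3 - 5/3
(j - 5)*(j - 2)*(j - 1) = j^3 - 8*j^2 + 17*j - 10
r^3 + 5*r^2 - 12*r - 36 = (r - 3)*(r + 2)*(r + 6)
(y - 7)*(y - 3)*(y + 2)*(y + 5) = y^4 - 3*y^3 - 39*y^2 + 47*y + 210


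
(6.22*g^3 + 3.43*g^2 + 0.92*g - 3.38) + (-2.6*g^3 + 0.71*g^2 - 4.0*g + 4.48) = 3.62*g^3 + 4.14*g^2 - 3.08*g + 1.1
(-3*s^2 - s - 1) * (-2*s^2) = 6*s^4 + 2*s^3 + 2*s^2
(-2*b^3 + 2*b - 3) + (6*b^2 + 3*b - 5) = -2*b^3 + 6*b^2 + 5*b - 8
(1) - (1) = 0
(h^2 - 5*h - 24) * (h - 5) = h^3 - 10*h^2 + h + 120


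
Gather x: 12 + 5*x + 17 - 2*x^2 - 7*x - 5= -2*x^2 - 2*x + 24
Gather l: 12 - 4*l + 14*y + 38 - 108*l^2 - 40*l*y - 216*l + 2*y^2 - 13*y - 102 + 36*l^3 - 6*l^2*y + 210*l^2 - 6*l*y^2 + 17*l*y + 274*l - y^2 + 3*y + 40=36*l^3 + l^2*(102 - 6*y) + l*(-6*y^2 - 23*y + 54) + y^2 + 4*y - 12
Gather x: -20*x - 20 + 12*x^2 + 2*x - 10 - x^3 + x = -x^3 + 12*x^2 - 17*x - 30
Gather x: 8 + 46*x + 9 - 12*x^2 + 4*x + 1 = -12*x^2 + 50*x + 18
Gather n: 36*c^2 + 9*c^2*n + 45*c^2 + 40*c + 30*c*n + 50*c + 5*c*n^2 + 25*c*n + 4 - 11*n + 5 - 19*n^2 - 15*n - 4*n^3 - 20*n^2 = 81*c^2 + 90*c - 4*n^3 + n^2*(5*c - 39) + n*(9*c^2 + 55*c - 26) + 9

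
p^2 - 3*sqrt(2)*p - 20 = (p - 5*sqrt(2))*(p + 2*sqrt(2))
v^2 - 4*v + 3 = (v - 3)*(v - 1)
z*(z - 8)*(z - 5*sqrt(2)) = z^3 - 8*z^2 - 5*sqrt(2)*z^2 + 40*sqrt(2)*z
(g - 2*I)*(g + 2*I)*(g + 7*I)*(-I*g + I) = -I*g^4 + 7*g^3 + I*g^3 - 7*g^2 - 4*I*g^2 + 28*g + 4*I*g - 28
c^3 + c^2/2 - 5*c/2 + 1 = (c - 1)*(c - 1/2)*(c + 2)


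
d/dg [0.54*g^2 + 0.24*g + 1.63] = 1.08*g + 0.24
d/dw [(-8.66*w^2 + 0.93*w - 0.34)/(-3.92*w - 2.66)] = (33.9472*w^2 + 46.0712*w - 3.8066)/(15.3664*w^2 + 20.8544*w + 7.0756)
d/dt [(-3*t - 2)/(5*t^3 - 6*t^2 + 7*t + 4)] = 2*(15*t^3 + 6*t^2 - 12*t + 1)/(25*t^6 - 60*t^5 + 106*t^4 - 44*t^3 + t^2 + 56*t + 16)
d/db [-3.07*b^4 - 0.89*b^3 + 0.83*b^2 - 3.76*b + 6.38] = -12.28*b^3 - 2.67*b^2 + 1.66*b - 3.76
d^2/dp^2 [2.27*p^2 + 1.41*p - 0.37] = 4.54000000000000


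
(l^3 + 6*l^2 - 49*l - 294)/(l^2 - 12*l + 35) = (l^2 + 13*l + 42)/(l - 5)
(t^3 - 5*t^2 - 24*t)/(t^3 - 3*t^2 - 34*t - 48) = t/(t + 2)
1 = 1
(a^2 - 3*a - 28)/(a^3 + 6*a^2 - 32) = (a - 7)/(a^2 + 2*a - 8)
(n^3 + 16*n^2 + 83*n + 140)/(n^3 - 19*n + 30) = (n^2 + 11*n + 28)/(n^2 - 5*n + 6)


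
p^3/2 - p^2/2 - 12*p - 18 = (p/2 + 1)*(p - 6)*(p + 3)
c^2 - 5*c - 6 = (c - 6)*(c + 1)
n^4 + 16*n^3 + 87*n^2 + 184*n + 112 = (n + 1)*(n + 4)^2*(n + 7)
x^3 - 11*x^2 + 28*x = x*(x - 7)*(x - 4)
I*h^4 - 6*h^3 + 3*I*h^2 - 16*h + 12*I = (h - I)*(h + 2*I)*(h + 6*I)*(I*h + 1)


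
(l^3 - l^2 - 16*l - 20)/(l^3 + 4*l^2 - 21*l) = (l^3 - l^2 - 16*l - 20)/(l*(l^2 + 4*l - 21))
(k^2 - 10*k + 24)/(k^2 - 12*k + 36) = (k - 4)/(k - 6)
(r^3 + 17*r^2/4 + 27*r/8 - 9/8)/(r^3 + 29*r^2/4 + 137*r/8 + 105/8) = (8*r^2 + 10*r - 3)/(8*r^2 + 34*r + 35)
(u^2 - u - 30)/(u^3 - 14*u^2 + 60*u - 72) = (u + 5)/(u^2 - 8*u + 12)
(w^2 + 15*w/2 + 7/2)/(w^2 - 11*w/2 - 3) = (w + 7)/(w - 6)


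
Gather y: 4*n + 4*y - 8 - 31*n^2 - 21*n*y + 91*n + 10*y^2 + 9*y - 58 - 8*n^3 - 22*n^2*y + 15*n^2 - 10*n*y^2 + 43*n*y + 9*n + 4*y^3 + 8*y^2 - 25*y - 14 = -8*n^3 - 16*n^2 + 104*n + 4*y^3 + y^2*(18 - 10*n) + y*(-22*n^2 + 22*n - 12) - 80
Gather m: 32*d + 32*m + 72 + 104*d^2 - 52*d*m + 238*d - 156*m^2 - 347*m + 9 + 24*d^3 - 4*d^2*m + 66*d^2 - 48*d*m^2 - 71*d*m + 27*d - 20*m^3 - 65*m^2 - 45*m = 24*d^3 + 170*d^2 + 297*d - 20*m^3 + m^2*(-48*d - 221) + m*(-4*d^2 - 123*d - 360) + 81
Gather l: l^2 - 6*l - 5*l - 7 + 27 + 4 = l^2 - 11*l + 24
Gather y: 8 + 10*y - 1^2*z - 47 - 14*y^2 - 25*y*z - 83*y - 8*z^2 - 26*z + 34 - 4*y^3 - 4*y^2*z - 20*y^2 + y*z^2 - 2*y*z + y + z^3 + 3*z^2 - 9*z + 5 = -4*y^3 + y^2*(-4*z - 34) + y*(z^2 - 27*z - 72) + z^3 - 5*z^2 - 36*z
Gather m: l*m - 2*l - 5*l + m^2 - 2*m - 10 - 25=-7*l + m^2 + m*(l - 2) - 35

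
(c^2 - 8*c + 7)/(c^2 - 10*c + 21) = (c - 1)/(c - 3)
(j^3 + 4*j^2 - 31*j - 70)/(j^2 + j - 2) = (j^2 + 2*j - 35)/(j - 1)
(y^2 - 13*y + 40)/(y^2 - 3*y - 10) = (y - 8)/(y + 2)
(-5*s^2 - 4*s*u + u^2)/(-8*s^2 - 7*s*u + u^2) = (5*s - u)/(8*s - u)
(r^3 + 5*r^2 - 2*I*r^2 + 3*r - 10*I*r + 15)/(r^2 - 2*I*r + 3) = r + 5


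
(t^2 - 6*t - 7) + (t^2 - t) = 2*t^2 - 7*t - 7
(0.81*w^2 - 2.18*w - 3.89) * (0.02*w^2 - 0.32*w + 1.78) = 0.0162*w^4 - 0.3028*w^3 + 2.0616*w^2 - 2.6356*w - 6.9242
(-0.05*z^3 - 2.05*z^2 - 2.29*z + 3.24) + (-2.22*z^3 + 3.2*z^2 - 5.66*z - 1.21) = -2.27*z^3 + 1.15*z^2 - 7.95*z + 2.03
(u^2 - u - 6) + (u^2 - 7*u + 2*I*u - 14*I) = 2*u^2 - 8*u + 2*I*u - 6 - 14*I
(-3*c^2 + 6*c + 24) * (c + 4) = -3*c^3 - 6*c^2 + 48*c + 96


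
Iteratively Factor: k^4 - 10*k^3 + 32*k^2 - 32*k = (k - 4)*(k^3 - 6*k^2 + 8*k) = k*(k - 4)*(k^2 - 6*k + 8) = k*(k - 4)*(k - 2)*(k - 4)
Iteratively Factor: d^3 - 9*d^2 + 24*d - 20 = (d - 5)*(d^2 - 4*d + 4) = (d - 5)*(d - 2)*(d - 2)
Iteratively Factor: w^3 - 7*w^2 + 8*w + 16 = (w + 1)*(w^2 - 8*w + 16) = (w - 4)*(w + 1)*(w - 4)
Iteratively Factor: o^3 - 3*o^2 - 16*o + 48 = (o - 4)*(o^2 + o - 12) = (o - 4)*(o + 4)*(o - 3)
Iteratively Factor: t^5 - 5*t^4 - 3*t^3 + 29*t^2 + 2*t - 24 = (t - 1)*(t^4 - 4*t^3 - 7*t^2 + 22*t + 24) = (t - 3)*(t - 1)*(t^3 - t^2 - 10*t - 8) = (t - 3)*(t - 1)*(t + 2)*(t^2 - 3*t - 4) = (t - 4)*(t - 3)*(t - 1)*(t + 2)*(t + 1)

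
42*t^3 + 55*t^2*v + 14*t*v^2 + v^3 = (t + v)*(6*t + v)*(7*t + v)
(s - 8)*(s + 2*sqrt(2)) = s^2 - 8*s + 2*sqrt(2)*s - 16*sqrt(2)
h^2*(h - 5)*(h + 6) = h^4 + h^3 - 30*h^2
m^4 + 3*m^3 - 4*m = m*(m - 1)*(m + 2)^2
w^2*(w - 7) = w^3 - 7*w^2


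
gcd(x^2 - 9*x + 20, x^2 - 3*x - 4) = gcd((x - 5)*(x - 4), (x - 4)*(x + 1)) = x - 4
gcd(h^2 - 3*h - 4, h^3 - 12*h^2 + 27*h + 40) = h + 1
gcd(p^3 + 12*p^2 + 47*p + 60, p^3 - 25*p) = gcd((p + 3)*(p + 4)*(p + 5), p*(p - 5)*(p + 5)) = p + 5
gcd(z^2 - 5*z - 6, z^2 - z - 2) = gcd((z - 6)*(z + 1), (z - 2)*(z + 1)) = z + 1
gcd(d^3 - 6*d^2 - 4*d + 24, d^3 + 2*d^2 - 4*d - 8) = d^2 - 4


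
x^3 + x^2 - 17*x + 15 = (x - 3)*(x - 1)*(x + 5)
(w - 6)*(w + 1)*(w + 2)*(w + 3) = w^4 - 25*w^2 - 60*w - 36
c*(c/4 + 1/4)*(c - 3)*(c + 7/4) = c^4/4 - c^3/16 - 13*c^2/8 - 21*c/16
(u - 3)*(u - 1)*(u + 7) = u^3 + 3*u^2 - 25*u + 21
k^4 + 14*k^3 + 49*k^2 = k^2*(k + 7)^2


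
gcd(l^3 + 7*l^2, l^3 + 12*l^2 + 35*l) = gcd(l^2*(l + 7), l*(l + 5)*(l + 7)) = l^2 + 7*l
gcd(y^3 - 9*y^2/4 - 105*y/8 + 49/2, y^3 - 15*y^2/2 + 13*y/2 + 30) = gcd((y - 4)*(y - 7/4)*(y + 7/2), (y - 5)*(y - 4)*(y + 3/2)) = y - 4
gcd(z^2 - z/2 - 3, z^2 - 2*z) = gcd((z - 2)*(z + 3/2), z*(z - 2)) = z - 2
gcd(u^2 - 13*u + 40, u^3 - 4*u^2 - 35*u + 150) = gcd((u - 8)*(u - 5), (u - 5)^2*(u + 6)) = u - 5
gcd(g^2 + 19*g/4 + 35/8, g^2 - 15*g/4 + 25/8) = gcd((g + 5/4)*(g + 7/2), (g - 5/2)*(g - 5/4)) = 1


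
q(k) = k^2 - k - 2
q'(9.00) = 17.00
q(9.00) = 70.00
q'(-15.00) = -31.00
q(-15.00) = 238.00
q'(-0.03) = -1.06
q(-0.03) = -1.97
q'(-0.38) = -1.76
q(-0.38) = -1.48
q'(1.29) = 1.58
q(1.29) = -1.63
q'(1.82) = 2.64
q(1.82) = -0.51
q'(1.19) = 1.38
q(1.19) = -1.77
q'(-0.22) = -1.44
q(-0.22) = -1.73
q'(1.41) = 1.82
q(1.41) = -1.42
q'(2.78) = 4.56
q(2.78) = 2.95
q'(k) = 2*k - 1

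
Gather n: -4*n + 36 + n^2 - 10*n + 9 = n^2 - 14*n + 45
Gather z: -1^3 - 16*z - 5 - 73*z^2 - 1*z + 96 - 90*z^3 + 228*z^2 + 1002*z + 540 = -90*z^3 + 155*z^2 + 985*z + 630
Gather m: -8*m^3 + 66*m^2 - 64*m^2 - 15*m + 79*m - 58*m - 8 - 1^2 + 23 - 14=-8*m^3 + 2*m^2 + 6*m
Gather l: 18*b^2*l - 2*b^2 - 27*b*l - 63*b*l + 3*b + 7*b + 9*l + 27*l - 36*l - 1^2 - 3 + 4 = -2*b^2 + 10*b + l*(18*b^2 - 90*b)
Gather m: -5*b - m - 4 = -5*b - m - 4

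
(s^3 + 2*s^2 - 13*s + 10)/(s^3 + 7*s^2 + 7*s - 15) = (s - 2)/(s + 3)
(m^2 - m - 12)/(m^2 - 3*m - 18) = (m - 4)/(m - 6)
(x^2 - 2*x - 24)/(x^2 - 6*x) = (x + 4)/x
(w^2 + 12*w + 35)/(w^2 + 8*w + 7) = (w + 5)/(w + 1)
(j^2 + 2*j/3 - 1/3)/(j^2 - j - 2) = (j - 1/3)/(j - 2)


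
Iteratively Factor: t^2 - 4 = (t + 2)*(t - 2)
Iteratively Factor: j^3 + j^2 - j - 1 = (j - 1)*(j^2 + 2*j + 1) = (j - 1)*(j + 1)*(j + 1)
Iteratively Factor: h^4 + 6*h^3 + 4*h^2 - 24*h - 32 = (h + 4)*(h^3 + 2*h^2 - 4*h - 8) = (h - 2)*(h + 4)*(h^2 + 4*h + 4) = (h - 2)*(h + 2)*(h + 4)*(h + 2)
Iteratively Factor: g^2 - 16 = (g + 4)*(g - 4)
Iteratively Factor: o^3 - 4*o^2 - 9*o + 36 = (o - 3)*(o^2 - o - 12) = (o - 3)*(o + 3)*(o - 4)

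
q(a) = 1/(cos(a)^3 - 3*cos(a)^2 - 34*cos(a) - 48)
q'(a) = (3*sin(a)*cos(a)^2 - 6*sin(a)*cos(a) - 34*sin(a))/(cos(a)^3 - 3*cos(a)^2 - 34*cos(a) - 48)^2 = (3*cos(a)^2 - 6*cos(a) - 34)*sin(a)/((cos(a) - 8)^2*(cos(a) + 2)^2*(cos(a) + 3)^2)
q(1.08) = -0.02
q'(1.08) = -0.01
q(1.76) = -0.02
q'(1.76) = -0.02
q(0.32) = -0.01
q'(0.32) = -0.00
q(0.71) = -0.01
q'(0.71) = -0.00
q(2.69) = -0.05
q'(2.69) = -0.03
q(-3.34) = -0.05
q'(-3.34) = -0.01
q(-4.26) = -0.03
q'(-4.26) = -0.02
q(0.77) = -0.01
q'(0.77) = -0.00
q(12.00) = -0.01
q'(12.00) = 0.00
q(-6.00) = -0.01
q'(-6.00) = 0.00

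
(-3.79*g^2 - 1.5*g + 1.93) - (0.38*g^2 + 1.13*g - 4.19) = -4.17*g^2 - 2.63*g + 6.12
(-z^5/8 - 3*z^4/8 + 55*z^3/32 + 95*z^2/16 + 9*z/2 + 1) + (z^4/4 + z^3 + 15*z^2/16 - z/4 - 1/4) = -z^5/8 - z^4/8 + 87*z^3/32 + 55*z^2/8 + 17*z/4 + 3/4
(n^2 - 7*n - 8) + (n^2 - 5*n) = 2*n^2 - 12*n - 8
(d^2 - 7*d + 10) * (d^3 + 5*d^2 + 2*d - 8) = d^5 - 2*d^4 - 23*d^3 + 28*d^2 + 76*d - 80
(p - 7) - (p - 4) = -3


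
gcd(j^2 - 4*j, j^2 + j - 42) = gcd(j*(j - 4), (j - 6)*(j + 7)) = 1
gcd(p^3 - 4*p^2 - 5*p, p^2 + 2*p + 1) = p + 1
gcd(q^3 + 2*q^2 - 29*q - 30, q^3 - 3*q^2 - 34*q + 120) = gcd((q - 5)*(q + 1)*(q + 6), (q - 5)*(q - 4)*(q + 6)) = q^2 + q - 30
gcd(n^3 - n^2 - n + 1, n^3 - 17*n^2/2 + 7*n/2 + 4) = n - 1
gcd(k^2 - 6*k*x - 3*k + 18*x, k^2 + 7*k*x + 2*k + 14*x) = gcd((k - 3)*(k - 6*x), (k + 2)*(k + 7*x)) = 1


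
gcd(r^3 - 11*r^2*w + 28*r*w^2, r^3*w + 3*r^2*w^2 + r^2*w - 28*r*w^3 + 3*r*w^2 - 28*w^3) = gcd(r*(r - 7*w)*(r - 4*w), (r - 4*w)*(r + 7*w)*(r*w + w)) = r - 4*w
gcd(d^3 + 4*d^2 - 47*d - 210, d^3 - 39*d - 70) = d^2 - 2*d - 35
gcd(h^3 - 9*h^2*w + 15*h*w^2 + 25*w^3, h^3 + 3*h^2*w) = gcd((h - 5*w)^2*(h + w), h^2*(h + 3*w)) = 1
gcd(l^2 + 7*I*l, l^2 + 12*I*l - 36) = 1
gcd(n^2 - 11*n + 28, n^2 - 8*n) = 1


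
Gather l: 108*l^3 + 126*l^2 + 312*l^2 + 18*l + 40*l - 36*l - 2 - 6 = 108*l^3 + 438*l^2 + 22*l - 8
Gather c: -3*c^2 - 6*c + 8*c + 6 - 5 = -3*c^2 + 2*c + 1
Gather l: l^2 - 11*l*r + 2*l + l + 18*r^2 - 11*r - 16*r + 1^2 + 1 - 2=l^2 + l*(3 - 11*r) + 18*r^2 - 27*r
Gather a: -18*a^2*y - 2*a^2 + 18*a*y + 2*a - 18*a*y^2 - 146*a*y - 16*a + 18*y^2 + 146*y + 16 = a^2*(-18*y - 2) + a*(-18*y^2 - 128*y - 14) + 18*y^2 + 146*y + 16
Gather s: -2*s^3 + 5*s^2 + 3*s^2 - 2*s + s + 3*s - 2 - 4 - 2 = -2*s^3 + 8*s^2 + 2*s - 8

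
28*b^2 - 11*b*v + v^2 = (-7*b + v)*(-4*b + v)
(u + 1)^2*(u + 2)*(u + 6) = u^4 + 10*u^3 + 29*u^2 + 32*u + 12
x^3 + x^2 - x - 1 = (x - 1)*(x + 1)^2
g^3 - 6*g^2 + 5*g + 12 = (g - 4)*(g - 3)*(g + 1)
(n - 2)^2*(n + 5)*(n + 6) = n^4 + 7*n^3 - 10*n^2 - 76*n + 120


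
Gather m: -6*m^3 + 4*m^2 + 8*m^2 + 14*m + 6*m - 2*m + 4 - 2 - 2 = -6*m^3 + 12*m^2 + 18*m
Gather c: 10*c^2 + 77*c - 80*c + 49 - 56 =10*c^2 - 3*c - 7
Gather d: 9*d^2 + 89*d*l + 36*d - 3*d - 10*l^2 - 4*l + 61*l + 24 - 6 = 9*d^2 + d*(89*l + 33) - 10*l^2 + 57*l + 18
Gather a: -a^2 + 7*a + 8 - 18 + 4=-a^2 + 7*a - 6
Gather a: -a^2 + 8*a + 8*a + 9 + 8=-a^2 + 16*a + 17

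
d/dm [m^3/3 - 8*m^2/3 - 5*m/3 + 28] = m^2 - 16*m/3 - 5/3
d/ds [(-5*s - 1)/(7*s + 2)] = -3/(7*s + 2)^2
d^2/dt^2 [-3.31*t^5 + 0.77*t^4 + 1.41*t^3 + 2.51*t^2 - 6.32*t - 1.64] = -66.2*t^3 + 9.24*t^2 + 8.46*t + 5.02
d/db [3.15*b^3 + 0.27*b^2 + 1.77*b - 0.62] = 9.45*b^2 + 0.54*b + 1.77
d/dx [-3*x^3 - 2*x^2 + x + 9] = -9*x^2 - 4*x + 1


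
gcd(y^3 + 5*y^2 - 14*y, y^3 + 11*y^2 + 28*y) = y^2 + 7*y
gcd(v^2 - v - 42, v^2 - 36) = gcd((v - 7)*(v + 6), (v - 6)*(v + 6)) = v + 6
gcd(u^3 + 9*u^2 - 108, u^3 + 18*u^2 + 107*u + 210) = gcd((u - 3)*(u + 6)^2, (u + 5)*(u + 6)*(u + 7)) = u + 6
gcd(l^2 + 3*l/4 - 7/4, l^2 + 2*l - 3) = l - 1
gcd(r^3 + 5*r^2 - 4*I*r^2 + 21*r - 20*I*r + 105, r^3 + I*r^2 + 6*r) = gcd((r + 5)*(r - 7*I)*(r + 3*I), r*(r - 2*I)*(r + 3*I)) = r + 3*I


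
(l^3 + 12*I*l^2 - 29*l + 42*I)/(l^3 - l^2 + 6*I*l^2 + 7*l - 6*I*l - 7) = (l + 6*I)/(l - 1)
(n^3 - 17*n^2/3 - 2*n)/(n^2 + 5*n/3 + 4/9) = 3*n*(n - 6)/(3*n + 4)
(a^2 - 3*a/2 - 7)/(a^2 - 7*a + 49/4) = 2*(a + 2)/(2*a - 7)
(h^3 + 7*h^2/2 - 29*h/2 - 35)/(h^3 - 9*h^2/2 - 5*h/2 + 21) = (h + 5)/(h - 3)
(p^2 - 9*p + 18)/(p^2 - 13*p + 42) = (p - 3)/(p - 7)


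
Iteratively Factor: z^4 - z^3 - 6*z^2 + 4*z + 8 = (z - 2)*(z^3 + z^2 - 4*z - 4) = (z - 2)*(z + 2)*(z^2 - z - 2) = (z - 2)^2*(z + 2)*(z + 1)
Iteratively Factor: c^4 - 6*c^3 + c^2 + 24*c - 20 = (c - 5)*(c^3 - c^2 - 4*c + 4) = (c - 5)*(c - 1)*(c^2 - 4) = (c - 5)*(c - 2)*(c - 1)*(c + 2)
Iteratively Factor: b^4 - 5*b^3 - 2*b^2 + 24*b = (b)*(b^3 - 5*b^2 - 2*b + 24) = b*(b - 3)*(b^2 - 2*b - 8) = b*(b - 3)*(b + 2)*(b - 4)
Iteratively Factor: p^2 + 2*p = (p)*(p + 2)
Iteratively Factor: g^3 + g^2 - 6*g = (g)*(g^2 + g - 6) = g*(g + 3)*(g - 2)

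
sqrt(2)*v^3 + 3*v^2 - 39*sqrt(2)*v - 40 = (v - 4*sqrt(2))*(v + 5*sqrt(2))*(sqrt(2)*v + 1)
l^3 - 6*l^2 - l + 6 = (l - 6)*(l - 1)*(l + 1)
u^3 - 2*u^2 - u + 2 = (u - 2)*(u - 1)*(u + 1)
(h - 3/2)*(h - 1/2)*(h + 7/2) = h^3 + 3*h^2/2 - 25*h/4 + 21/8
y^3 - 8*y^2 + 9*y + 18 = (y - 6)*(y - 3)*(y + 1)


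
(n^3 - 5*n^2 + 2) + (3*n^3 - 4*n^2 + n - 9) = 4*n^3 - 9*n^2 + n - 7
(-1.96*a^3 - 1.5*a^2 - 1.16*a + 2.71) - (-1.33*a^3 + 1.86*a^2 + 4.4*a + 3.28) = -0.63*a^3 - 3.36*a^2 - 5.56*a - 0.57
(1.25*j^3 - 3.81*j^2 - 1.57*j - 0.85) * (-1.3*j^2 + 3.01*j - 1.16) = -1.625*j^5 + 8.7155*j^4 - 10.8771*j^3 + 0.7989*j^2 - 0.7373*j + 0.986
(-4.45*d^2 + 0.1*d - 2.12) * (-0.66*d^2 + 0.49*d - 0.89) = 2.937*d^4 - 2.2465*d^3 + 5.4087*d^2 - 1.1278*d + 1.8868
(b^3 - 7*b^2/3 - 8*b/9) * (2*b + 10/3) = 2*b^4 - 4*b^3/3 - 86*b^2/9 - 80*b/27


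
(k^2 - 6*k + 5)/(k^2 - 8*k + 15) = (k - 1)/(k - 3)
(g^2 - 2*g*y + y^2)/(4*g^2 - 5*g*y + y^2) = (-g + y)/(-4*g + y)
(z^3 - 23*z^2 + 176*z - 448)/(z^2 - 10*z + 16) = (z^2 - 15*z + 56)/(z - 2)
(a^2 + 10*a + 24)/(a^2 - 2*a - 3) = (a^2 + 10*a + 24)/(a^2 - 2*a - 3)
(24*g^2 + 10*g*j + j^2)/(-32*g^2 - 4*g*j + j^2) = (-6*g - j)/(8*g - j)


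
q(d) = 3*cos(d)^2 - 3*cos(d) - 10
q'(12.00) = 1.11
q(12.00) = -10.40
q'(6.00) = 0.77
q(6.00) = -10.11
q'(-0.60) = 1.10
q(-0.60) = -10.43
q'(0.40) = -0.98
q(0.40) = -10.22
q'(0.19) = -0.55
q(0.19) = -10.05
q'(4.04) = -5.27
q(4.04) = -6.97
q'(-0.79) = 0.87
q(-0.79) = -10.63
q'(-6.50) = 0.62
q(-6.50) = -10.07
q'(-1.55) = -2.87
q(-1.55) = -10.06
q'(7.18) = -0.58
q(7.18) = -10.70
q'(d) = -6*sin(d)*cos(d) + 3*sin(d)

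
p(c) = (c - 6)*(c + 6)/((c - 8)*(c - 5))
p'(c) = (c - 6)/((c - 8)*(c - 5)) - (c - 6)*(c + 6)/((c - 8)*(c - 5)^2) + (c + 6)/((c - 8)*(c - 5)) - (c - 6)*(c + 6)/((c - 8)^2*(c - 5)) = (-13*c^2 + 152*c - 468)/(c^4 - 26*c^3 + 249*c^2 - 1040*c + 1600)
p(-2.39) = -0.39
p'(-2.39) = -0.15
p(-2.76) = -0.34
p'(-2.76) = -0.14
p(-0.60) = -0.74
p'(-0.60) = -0.24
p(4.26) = -6.45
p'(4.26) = -7.36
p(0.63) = -1.11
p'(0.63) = -0.36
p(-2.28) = -0.41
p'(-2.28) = -0.16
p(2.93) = -2.61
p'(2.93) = -1.22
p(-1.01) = -0.65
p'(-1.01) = -0.22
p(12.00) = 3.86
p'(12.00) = -0.66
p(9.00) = 11.25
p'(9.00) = -9.56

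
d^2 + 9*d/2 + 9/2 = (d + 3/2)*(d + 3)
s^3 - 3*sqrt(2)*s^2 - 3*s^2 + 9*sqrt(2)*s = s*(s - 3)*(s - 3*sqrt(2))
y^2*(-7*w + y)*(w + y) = -7*w^2*y^2 - 6*w*y^3 + y^4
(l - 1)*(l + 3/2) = l^2 + l/2 - 3/2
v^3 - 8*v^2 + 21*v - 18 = (v - 3)^2*(v - 2)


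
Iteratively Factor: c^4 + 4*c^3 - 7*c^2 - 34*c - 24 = (c + 2)*(c^3 + 2*c^2 - 11*c - 12) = (c + 1)*(c + 2)*(c^2 + c - 12) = (c + 1)*(c + 2)*(c + 4)*(c - 3)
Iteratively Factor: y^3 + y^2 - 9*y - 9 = (y + 1)*(y^2 - 9) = (y - 3)*(y + 1)*(y + 3)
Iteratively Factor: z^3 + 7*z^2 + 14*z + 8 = (z + 4)*(z^2 + 3*z + 2) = (z + 1)*(z + 4)*(z + 2)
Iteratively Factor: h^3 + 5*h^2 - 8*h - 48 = (h + 4)*(h^2 + h - 12) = (h - 3)*(h + 4)*(h + 4)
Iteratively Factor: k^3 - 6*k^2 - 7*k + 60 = (k - 5)*(k^2 - k - 12) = (k - 5)*(k + 3)*(k - 4)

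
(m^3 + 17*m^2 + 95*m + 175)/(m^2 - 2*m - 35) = (m^2 + 12*m + 35)/(m - 7)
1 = 1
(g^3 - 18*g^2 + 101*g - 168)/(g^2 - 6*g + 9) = (g^2 - 15*g + 56)/(g - 3)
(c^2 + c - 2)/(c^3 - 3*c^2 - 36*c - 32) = (-c^2 - c + 2)/(-c^3 + 3*c^2 + 36*c + 32)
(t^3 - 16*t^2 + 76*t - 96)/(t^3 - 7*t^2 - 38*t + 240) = (t^2 - 8*t + 12)/(t^2 + t - 30)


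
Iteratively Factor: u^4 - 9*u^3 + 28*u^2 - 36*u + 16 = (u - 2)*(u^3 - 7*u^2 + 14*u - 8) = (u - 2)^2*(u^2 - 5*u + 4) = (u - 2)^2*(u - 1)*(u - 4)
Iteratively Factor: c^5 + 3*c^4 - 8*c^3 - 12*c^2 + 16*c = (c + 2)*(c^4 + c^3 - 10*c^2 + 8*c) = (c - 2)*(c + 2)*(c^3 + 3*c^2 - 4*c) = (c - 2)*(c + 2)*(c + 4)*(c^2 - c) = (c - 2)*(c - 1)*(c + 2)*(c + 4)*(c)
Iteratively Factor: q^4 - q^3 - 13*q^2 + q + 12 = (q - 1)*(q^3 - 13*q - 12) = (q - 1)*(q + 1)*(q^2 - q - 12) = (q - 1)*(q + 1)*(q + 3)*(q - 4)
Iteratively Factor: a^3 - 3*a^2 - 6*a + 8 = (a - 4)*(a^2 + a - 2) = (a - 4)*(a - 1)*(a + 2)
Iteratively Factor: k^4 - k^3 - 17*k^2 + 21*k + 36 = (k + 4)*(k^3 - 5*k^2 + 3*k + 9) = (k - 3)*(k + 4)*(k^2 - 2*k - 3) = (k - 3)*(k + 1)*(k + 4)*(k - 3)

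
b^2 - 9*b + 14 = (b - 7)*(b - 2)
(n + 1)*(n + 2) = n^2 + 3*n + 2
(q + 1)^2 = q^2 + 2*q + 1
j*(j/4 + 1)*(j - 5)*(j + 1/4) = j^4/4 - 3*j^3/16 - 81*j^2/16 - 5*j/4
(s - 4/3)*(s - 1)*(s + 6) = s^3 + 11*s^2/3 - 38*s/3 + 8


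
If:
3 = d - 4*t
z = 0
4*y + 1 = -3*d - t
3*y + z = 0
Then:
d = -1/13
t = -10/13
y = 0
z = 0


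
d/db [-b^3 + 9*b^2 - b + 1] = -3*b^2 + 18*b - 1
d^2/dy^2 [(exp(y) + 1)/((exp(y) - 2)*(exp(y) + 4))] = (exp(4*y) + 2*exp(3*y) + 54*exp(2*y) + 52*exp(y) + 80)*exp(y)/(exp(6*y) + 6*exp(5*y) - 12*exp(4*y) - 88*exp(3*y) + 96*exp(2*y) + 384*exp(y) - 512)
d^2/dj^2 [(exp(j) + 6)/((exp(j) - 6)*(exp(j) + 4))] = (exp(4*j) + 26*exp(3*j) + 108*exp(2*j) + 552*exp(j) + 288)*exp(j)/(exp(6*j) - 6*exp(5*j) - 60*exp(4*j) + 280*exp(3*j) + 1440*exp(2*j) - 3456*exp(j) - 13824)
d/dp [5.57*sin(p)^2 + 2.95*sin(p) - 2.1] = (11.14*sin(p) + 2.95)*cos(p)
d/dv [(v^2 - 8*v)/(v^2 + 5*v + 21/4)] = 8*(26*v^2 + 21*v - 84)/(16*v^4 + 160*v^3 + 568*v^2 + 840*v + 441)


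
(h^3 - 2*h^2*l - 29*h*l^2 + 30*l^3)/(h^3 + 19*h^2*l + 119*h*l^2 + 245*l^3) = (h^2 - 7*h*l + 6*l^2)/(h^2 + 14*h*l + 49*l^2)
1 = 1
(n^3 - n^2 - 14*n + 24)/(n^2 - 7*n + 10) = (n^2 + n - 12)/(n - 5)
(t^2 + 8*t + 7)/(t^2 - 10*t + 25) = (t^2 + 8*t + 7)/(t^2 - 10*t + 25)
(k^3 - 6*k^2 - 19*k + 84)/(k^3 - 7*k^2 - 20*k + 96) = (k - 7)/(k - 8)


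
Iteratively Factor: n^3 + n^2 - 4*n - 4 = (n - 2)*(n^2 + 3*n + 2) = (n - 2)*(n + 2)*(n + 1)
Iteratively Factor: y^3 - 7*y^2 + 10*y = (y - 5)*(y^2 - 2*y) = y*(y - 5)*(y - 2)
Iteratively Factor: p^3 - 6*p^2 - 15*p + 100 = (p - 5)*(p^2 - p - 20) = (p - 5)^2*(p + 4)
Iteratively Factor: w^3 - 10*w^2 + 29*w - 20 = (w - 1)*(w^2 - 9*w + 20) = (w - 5)*(w - 1)*(w - 4)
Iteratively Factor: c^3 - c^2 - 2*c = (c + 1)*(c^2 - 2*c) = (c - 2)*(c + 1)*(c)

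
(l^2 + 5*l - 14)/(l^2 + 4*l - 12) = (l + 7)/(l + 6)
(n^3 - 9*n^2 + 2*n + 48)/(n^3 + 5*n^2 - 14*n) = (n^3 - 9*n^2 + 2*n + 48)/(n*(n^2 + 5*n - 14))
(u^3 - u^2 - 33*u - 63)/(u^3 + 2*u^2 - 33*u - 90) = (u^2 - 4*u - 21)/(u^2 - u - 30)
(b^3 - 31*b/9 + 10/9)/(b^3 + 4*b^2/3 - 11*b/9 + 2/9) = (3*b - 5)/(3*b - 1)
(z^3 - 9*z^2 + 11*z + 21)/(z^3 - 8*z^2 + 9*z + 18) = (z - 7)/(z - 6)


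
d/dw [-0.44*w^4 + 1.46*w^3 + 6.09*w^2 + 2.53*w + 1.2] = -1.76*w^3 + 4.38*w^2 + 12.18*w + 2.53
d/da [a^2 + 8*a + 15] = 2*a + 8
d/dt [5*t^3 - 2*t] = 15*t^2 - 2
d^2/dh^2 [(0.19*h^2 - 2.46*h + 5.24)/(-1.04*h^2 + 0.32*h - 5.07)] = (5.195008*h^3 - 27.994512*h^2 - 67.363296*h + 52.400138)/(1.124864*h^6 - 1.038336*h^5 + 16.770624*h^4 - 10.156544*h^3 + 81.756792*h^2 - 24.676704*h + 130.323843)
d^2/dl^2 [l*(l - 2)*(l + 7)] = 6*l + 10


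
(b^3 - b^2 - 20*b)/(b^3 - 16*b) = (b - 5)/(b - 4)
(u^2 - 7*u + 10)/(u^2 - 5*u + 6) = (u - 5)/(u - 3)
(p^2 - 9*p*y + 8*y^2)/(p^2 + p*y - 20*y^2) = (p^2 - 9*p*y + 8*y^2)/(p^2 + p*y - 20*y^2)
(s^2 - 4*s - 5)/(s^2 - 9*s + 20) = (s + 1)/(s - 4)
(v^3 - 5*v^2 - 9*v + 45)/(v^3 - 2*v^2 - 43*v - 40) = (-v^3 + 5*v^2 + 9*v - 45)/(-v^3 + 2*v^2 + 43*v + 40)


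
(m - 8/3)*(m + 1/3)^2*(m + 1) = m^4 - m^3 - 11*m^2/3 - 53*m/27 - 8/27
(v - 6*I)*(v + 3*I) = v^2 - 3*I*v + 18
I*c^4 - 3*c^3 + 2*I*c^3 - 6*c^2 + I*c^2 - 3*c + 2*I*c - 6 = (c + 2)*(c + I)*(c + 3*I)*(I*c + 1)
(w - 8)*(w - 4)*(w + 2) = w^3 - 10*w^2 + 8*w + 64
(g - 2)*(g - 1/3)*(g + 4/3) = g^3 - g^2 - 22*g/9 + 8/9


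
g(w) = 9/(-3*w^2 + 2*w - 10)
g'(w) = 9*(6*w - 2)/(-3*w^2 + 2*w - 10)^2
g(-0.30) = -0.83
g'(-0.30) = -0.29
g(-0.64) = -0.72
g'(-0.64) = -0.34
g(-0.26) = -0.84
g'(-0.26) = -0.28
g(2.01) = -0.50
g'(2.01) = 0.28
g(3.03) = -0.29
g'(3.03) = 0.15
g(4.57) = -0.14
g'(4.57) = 0.06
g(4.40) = -0.15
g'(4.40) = 0.06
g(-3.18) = -0.19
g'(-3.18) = -0.09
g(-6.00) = -0.07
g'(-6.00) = -0.02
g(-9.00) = -0.03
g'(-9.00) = -0.00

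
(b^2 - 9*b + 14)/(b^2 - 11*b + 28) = (b - 2)/(b - 4)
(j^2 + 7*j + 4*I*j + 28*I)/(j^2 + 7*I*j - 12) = (j + 7)/(j + 3*I)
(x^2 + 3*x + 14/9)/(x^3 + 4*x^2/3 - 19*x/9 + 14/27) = 3*(3*x + 2)/(9*x^2 - 9*x + 2)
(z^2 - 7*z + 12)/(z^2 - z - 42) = (-z^2 + 7*z - 12)/(-z^2 + z + 42)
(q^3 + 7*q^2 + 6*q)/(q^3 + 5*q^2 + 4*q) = (q + 6)/(q + 4)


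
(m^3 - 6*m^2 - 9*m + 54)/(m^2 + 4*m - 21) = (m^2 - 3*m - 18)/(m + 7)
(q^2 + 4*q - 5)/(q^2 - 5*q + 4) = (q + 5)/(q - 4)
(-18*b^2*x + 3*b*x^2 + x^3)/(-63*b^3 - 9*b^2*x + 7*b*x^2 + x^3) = x*(6*b + x)/(21*b^2 + 10*b*x + x^2)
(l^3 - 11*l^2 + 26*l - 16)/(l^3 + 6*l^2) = (l^3 - 11*l^2 + 26*l - 16)/(l^2*(l + 6))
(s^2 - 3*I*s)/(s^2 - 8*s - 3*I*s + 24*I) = s/(s - 8)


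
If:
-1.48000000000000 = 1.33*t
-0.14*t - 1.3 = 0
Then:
No Solution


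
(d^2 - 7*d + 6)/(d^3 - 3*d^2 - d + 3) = (d - 6)/(d^2 - 2*d - 3)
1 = 1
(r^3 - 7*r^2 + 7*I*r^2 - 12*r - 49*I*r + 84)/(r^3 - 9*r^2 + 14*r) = (r^2 + 7*I*r - 12)/(r*(r - 2))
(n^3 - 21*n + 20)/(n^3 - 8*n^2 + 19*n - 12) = (n + 5)/(n - 3)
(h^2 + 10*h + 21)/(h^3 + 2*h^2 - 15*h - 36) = (h + 7)/(h^2 - h - 12)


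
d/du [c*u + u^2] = c + 2*u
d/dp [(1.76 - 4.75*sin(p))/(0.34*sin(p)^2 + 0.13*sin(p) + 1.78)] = (1.615*sin(p)^2 - 1.1968*sin(p) - 8.6838)*cos(p)/(0.1156*sin(p)^4 + 0.0884*sin(p)^3 + 1.2273*sin(p)^2 + 0.4628*sin(p) + 3.1684)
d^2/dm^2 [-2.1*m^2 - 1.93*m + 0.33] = -4.20000000000000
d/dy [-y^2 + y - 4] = 1 - 2*y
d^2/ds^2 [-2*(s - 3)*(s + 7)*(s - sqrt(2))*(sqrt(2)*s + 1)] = -24*sqrt(2)*s^2 - 48*sqrt(2)*s + 12*s + 16 + 88*sqrt(2)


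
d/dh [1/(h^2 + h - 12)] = (-2*h - 1)/(h^2 + h - 12)^2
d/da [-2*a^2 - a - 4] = -4*a - 1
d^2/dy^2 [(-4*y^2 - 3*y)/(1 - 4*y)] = 32/(64*y^3 - 48*y^2 + 12*y - 1)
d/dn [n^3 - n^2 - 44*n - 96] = 3*n^2 - 2*n - 44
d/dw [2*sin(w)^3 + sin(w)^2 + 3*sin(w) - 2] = (6*sin(w)^2 + 2*sin(w) + 3)*cos(w)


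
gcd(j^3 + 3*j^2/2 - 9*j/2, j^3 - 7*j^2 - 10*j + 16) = 1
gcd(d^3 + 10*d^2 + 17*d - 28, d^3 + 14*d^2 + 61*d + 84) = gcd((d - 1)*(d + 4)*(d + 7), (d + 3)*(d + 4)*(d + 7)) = d^2 + 11*d + 28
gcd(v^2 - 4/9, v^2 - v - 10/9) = v + 2/3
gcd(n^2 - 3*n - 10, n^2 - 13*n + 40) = n - 5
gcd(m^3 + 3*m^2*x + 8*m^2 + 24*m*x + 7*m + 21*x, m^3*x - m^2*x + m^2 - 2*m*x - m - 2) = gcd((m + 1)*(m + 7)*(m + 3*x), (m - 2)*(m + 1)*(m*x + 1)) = m + 1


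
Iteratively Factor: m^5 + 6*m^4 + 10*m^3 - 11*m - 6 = (m + 2)*(m^4 + 4*m^3 + 2*m^2 - 4*m - 3) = (m + 1)*(m + 2)*(m^3 + 3*m^2 - m - 3) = (m - 1)*(m + 1)*(m + 2)*(m^2 + 4*m + 3) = (m - 1)*(m + 1)*(m + 2)*(m + 3)*(m + 1)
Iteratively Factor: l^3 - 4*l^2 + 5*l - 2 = (l - 1)*(l^2 - 3*l + 2) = (l - 1)^2*(l - 2)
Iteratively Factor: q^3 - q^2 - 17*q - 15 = (q + 3)*(q^2 - 4*q - 5) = (q - 5)*(q + 3)*(q + 1)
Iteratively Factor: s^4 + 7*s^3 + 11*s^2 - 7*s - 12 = (s + 3)*(s^3 + 4*s^2 - s - 4) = (s + 1)*(s + 3)*(s^2 + 3*s - 4) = (s - 1)*(s + 1)*(s + 3)*(s + 4)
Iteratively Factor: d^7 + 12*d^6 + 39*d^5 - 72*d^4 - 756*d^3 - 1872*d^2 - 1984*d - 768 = (d + 3)*(d^6 + 9*d^5 + 12*d^4 - 108*d^3 - 432*d^2 - 576*d - 256) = (d + 2)*(d + 3)*(d^5 + 7*d^4 - 2*d^3 - 104*d^2 - 224*d - 128) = (d - 4)*(d + 2)*(d + 3)*(d^4 + 11*d^3 + 42*d^2 + 64*d + 32) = (d - 4)*(d + 1)*(d + 2)*(d + 3)*(d^3 + 10*d^2 + 32*d + 32) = (d - 4)*(d + 1)*(d + 2)*(d + 3)*(d + 4)*(d^2 + 6*d + 8) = (d - 4)*(d + 1)*(d + 2)*(d + 3)*(d + 4)^2*(d + 2)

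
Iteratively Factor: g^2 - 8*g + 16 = (g - 4)*(g - 4)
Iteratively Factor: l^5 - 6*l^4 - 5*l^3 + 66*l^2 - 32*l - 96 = (l + 1)*(l^4 - 7*l^3 + 2*l^2 + 64*l - 96) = (l - 2)*(l + 1)*(l^3 - 5*l^2 - 8*l + 48) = (l - 4)*(l - 2)*(l + 1)*(l^2 - l - 12) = (l - 4)^2*(l - 2)*(l + 1)*(l + 3)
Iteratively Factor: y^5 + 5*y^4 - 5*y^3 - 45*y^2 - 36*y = (y + 1)*(y^4 + 4*y^3 - 9*y^2 - 36*y) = (y + 1)*(y + 3)*(y^3 + y^2 - 12*y) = y*(y + 1)*(y + 3)*(y^2 + y - 12) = y*(y + 1)*(y + 3)*(y + 4)*(y - 3)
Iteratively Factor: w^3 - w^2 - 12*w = (w - 4)*(w^2 + 3*w) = (w - 4)*(w + 3)*(w)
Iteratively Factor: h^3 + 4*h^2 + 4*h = (h + 2)*(h^2 + 2*h) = h*(h + 2)*(h + 2)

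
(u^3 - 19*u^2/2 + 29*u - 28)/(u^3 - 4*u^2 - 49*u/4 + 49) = 2*(u - 2)/(2*u + 7)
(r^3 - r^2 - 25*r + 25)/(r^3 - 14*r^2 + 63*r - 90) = (r^2 + 4*r - 5)/(r^2 - 9*r + 18)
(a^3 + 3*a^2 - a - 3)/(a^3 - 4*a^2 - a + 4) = (a + 3)/(a - 4)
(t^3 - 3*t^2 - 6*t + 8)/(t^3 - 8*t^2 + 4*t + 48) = (t - 1)/(t - 6)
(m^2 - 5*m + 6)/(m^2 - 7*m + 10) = (m - 3)/(m - 5)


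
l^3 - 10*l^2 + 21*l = l*(l - 7)*(l - 3)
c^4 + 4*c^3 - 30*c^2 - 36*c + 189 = (c - 3)^2*(c + 3)*(c + 7)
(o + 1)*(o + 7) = o^2 + 8*o + 7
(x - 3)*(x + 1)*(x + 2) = x^3 - 7*x - 6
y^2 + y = y*(y + 1)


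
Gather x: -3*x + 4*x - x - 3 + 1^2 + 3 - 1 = 0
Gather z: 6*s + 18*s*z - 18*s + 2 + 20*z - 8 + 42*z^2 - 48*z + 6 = -12*s + 42*z^2 + z*(18*s - 28)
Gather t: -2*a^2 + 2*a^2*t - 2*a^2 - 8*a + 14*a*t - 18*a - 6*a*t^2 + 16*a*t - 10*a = -4*a^2 - 6*a*t^2 - 36*a + t*(2*a^2 + 30*a)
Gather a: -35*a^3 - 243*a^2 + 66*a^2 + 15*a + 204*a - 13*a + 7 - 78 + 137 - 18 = -35*a^3 - 177*a^2 + 206*a + 48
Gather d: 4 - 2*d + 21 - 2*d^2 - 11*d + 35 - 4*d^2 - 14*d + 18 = -6*d^2 - 27*d + 78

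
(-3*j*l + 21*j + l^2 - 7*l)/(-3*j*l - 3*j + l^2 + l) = (l - 7)/(l + 1)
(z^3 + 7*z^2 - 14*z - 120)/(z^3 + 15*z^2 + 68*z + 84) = (z^2 + z - 20)/(z^2 + 9*z + 14)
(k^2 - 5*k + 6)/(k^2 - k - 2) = (k - 3)/(k + 1)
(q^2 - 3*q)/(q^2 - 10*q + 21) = q/(q - 7)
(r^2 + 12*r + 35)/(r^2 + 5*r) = (r + 7)/r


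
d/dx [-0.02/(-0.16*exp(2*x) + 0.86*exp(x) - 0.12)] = (0.0172 - 0.0064*exp(x))*exp(x)/(0.16*exp(2*x) - 0.86*exp(x) + 0.12)^2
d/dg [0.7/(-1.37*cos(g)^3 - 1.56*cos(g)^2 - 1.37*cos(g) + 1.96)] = (2.877*sin(g)^2 - 2.184*cos(g) - 3.836)*sin(g)/(1.37*cos(g)^3 + 1.56*cos(g)^2 + 1.37*cos(g) - 1.96)^2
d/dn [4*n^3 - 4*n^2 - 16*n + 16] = 12*n^2 - 8*n - 16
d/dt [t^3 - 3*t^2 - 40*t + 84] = 3*t^2 - 6*t - 40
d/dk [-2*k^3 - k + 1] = -6*k^2 - 1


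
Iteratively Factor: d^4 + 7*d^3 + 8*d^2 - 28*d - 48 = (d + 2)*(d^3 + 5*d^2 - 2*d - 24) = (d + 2)*(d + 3)*(d^2 + 2*d - 8) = (d + 2)*(d + 3)*(d + 4)*(d - 2)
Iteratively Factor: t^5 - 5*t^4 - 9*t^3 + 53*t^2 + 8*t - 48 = (t - 4)*(t^4 - t^3 - 13*t^2 + t + 12) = (t - 4)*(t - 1)*(t^3 - 13*t - 12) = (t - 4)*(t - 1)*(t + 1)*(t^2 - t - 12) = (t - 4)^2*(t - 1)*(t + 1)*(t + 3)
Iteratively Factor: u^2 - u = (u)*(u - 1)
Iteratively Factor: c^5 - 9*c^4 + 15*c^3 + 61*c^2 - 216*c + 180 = (c - 2)*(c^4 - 7*c^3 + c^2 + 63*c - 90) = (c - 2)^2*(c^3 - 5*c^2 - 9*c + 45) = (c - 3)*(c - 2)^2*(c^2 - 2*c - 15) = (c - 5)*(c - 3)*(c - 2)^2*(c + 3)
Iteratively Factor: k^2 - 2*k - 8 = (k - 4)*(k + 2)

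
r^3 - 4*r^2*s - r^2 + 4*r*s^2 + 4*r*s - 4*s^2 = (r - 1)*(r - 2*s)^2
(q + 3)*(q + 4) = q^2 + 7*q + 12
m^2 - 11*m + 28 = (m - 7)*(m - 4)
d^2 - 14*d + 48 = (d - 8)*(d - 6)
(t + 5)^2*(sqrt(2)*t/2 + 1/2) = sqrt(2)*t^3/2 + t^2/2 + 5*sqrt(2)*t^2 + 5*t + 25*sqrt(2)*t/2 + 25/2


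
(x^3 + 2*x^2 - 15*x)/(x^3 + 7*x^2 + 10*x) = (x - 3)/(x + 2)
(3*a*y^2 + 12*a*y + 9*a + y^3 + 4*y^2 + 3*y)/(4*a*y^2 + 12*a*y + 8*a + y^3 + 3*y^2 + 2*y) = (3*a*y + 9*a + y^2 + 3*y)/(4*a*y + 8*a + y^2 + 2*y)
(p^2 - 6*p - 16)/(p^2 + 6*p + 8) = (p - 8)/(p + 4)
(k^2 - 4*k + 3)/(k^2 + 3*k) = (k^2 - 4*k + 3)/(k*(k + 3))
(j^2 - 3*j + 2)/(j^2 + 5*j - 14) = (j - 1)/(j + 7)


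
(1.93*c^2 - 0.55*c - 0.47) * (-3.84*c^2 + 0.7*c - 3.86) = -7.4112*c^4 + 3.463*c^3 - 6.03*c^2 + 1.794*c + 1.8142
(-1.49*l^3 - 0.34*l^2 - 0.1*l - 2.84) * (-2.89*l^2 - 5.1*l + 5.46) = 4.3061*l^5 + 8.5816*l^4 - 6.1124*l^3 + 6.8612*l^2 + 13.938*l - 15.5064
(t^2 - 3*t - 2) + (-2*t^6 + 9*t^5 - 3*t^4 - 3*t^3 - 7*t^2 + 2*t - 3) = -2*t^6 + 9*t^5 - 3*t^4 - 3*t^3 - 6*t^2 - t - 5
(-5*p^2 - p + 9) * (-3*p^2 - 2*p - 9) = 15*p^4 + 13*p^3 + 20*p^2 - 9*p - 81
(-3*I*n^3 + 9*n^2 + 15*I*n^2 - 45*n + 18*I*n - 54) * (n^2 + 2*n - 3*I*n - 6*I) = -3*I*n^5 + 9*I*n^4 + 21*I*n^3 + 117*I*n^2 + 432*I*n + 324*I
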